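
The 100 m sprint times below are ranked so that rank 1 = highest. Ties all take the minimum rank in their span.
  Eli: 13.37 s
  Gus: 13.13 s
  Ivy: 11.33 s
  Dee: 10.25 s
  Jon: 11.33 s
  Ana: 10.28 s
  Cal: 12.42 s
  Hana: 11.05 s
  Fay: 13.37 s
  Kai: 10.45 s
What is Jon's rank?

Sorted (descending): 13.37, 13.37, 13.13, 12.42, 11.33, 11.33, 11.05, 10.45, 10.28, 10.25
The 2 values of 13.37 occupy positions 1–2 → each gets rank 1.
The 2 values of 11.33 occupy positions 5–6 → each gets rank 5.
Jon has value 11.33 s → rank 5.

5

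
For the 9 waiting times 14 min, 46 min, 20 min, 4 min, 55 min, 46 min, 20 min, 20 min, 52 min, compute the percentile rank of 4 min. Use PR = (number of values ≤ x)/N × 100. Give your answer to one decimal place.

11.1

N = 9.
Strictly below 4: 0. Equal to 4: 1.
PR = 1/9 × 100 = 11.1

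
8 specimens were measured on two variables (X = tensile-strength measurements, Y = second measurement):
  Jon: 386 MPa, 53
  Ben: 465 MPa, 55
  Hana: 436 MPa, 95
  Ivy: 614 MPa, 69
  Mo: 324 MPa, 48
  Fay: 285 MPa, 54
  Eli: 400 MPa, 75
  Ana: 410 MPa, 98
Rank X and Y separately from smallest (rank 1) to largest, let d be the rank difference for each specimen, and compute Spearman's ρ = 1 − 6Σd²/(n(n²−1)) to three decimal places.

Ranks of variable 1: 3, 7, 6, 8, 2, 1, 4, 5
Ranks of variable 2: 2, 4, 7, 5, 1, 3, 6, 8
d = r₁ − r₂: 1, 3, -1, 3, 1, -2, -2, -3
d²: 1, 9, 1, 9, 1, 4, 4, 9; Σd² = 38
ρ = 1 − 6·38/(8·63) = 1 − 228/504 = 0.548

0.548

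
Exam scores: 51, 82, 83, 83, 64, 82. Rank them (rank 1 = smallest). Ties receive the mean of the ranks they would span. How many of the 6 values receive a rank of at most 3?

2

Sorted (ascending): 51, 64, 82, 82, 83, 83
The 2 values of 82 occupy positions 3–4 → average rank (3+4)/2 = 3.5.
The 2 values of 83 occupy positions 5–6 → average rank (5+6)/2 = 5.5.
Ranks ≤ 3: {1, 2} → 2 values.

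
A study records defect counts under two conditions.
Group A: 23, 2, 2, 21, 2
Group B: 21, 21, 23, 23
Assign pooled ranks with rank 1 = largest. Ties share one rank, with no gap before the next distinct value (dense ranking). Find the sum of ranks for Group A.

Sorted (descending): 23, 23, 23, 21, 21, 21, 2, 2, 2
The 3 values of 23 share dense rank 1.
The 3 values of 21 share dense rank 2.
The 3 values of 2 share dense rank 3.
Group A values → pooled ranks: 23→1, 2→3, 2→3, 21→2, 2→3
Rank sum = 1 + 3 + 3 + 2 + 3 = 12

12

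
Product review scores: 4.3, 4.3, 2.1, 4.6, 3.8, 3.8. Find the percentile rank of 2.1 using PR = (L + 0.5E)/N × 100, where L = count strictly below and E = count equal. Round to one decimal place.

8.3

N = 6.
Strictly below 2.1: 0. Equal to 2.1: 1.
PR = (0 + 0.5·1)/6 × 100 = 8.3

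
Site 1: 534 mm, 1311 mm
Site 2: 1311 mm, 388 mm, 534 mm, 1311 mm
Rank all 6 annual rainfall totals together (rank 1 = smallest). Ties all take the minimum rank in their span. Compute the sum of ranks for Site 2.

11

Sorted (ascending): 388, 534, 534, 1311, 1311, 1311
The 2 values of 534 occupy positions 2–3 → each gets rank 2.
The 3 values of 1311 occupy positions 4–6 → each gets rank 4.
Site 2 values → pooled ranks: 1311→4, 388→1, 534→2, 1311→4
Rank sum = 4 + 1 + 2 + 4 = 11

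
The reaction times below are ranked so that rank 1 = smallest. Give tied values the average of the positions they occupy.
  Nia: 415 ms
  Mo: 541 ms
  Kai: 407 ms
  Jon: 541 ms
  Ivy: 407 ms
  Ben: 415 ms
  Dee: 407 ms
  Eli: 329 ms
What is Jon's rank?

7.5

Sorted (ascending): 329, 407, 407, 407, 415, 415, 541, 541
The 3 values of 407 occupy positions 2–4 → average rank 3.
The 2 values of 415 occupy positions 5–6 → average rank (5+6)/2 = 5.5.
The 2 values of 541 occupy positions 7–8 → average rank (7+8)/2 = 7.5.
Jon has value 541 ms → rank 7.5.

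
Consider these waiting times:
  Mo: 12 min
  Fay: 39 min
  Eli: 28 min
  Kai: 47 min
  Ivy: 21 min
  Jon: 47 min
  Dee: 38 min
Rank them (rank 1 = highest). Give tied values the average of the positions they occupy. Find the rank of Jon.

1.5

Sorted (descending): 47, 47, 39, 38, 28, 21, 12
The 2 values of 47 occupy positions 1–2 → average rank (1+2)/2 = 1.5.
Jon has value 47 min → rank 1.5.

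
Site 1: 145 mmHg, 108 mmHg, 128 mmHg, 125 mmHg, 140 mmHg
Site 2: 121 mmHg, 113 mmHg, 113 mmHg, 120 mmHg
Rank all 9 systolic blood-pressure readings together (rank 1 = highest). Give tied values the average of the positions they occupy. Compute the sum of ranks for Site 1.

Sorted (descending): 145, 140, 128, 125, 121, 120, 113, 113, 108
The 2 values of 113 occupy positions 7–8 → average rank (7+8)/2 = 7.5.
Site 1 values → pooled ranks: 145→1, 108→9, 128→3, 125→4, 140→2
Rank sum = 1 + 9 + 3 + 4 + 2 = 19

19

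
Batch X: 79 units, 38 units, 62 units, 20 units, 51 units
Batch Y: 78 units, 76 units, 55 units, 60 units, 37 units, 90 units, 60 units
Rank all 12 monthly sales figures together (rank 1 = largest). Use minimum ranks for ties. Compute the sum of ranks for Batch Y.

39

Sorted (descending): 90, 79, 78, 76, 62, 60, 60, 55, 51, 38, 37, 20
The 2 values of 60 occupy positions 6–7 → each gets rank 6.
Batch Y values → pooled ranks: 78→3, 76→4, 55→8, 60→6, 37→11, 90→1, 60→6
Rank sum = 3 + 4 + 8 + 6 + 11 + 1 + 6 = 39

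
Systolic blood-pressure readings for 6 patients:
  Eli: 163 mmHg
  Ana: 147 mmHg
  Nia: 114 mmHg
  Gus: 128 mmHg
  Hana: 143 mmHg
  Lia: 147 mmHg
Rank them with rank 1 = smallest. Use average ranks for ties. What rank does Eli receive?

Sorted (ascending): 114, 128, 143, 147, 147, 163
The 2 values of 147 occupy positions 4–5 → average rank (4+5)/2 = 4.5.
Eli has value 163 mmHg → rank 6.

6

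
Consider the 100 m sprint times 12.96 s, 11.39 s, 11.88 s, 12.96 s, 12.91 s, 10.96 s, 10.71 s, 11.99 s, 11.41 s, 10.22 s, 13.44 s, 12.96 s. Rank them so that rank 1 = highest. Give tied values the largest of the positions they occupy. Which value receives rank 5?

Sorted (descending): 13.44, 12.96, 12.96, 12.96, 12.91, 11.99, 11.88, 11.41, 11.39, 10.96, 10.71, 10.22
The 3 values of 12.96 occupy positions 2–4 → each gets rank 4.
Rank 5 → value 12.91.

12.91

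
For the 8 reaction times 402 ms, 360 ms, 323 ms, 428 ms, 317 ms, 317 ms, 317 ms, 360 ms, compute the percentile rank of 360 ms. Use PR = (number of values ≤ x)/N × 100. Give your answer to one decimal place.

N = 8.
Strictly below 360: 4. Equal to 360: 2.
PR = 6/8 × 100 = 75.0

75.0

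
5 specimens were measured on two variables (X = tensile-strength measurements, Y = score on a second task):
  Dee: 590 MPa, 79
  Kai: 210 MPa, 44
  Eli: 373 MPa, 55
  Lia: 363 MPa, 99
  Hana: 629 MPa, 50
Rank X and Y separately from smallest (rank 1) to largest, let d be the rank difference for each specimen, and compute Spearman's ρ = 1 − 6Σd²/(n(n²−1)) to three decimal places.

Ranks of variable 1: 4, 1, 3, 2, 5
Ranks of variable 2: 4, 1, 3, 5, 2
d = r₁ − r₂: 0, 0, 0, -3, 3
d²: 0, 0, 0, 9, 9; Σd² = 18
ρ = 1 − 6·18/(5·24) = 1 − 108/120 = 0.100

0.100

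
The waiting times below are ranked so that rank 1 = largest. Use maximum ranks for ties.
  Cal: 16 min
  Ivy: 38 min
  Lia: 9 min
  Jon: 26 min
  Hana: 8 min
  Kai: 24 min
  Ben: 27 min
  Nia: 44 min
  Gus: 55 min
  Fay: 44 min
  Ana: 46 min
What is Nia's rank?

Sorted (descending): 55, 46, 44, 44, 38, 27, 26, 24, 16, 9, 8
The 2 values of 44 occupy positions 3–4 → each gets rank 4.
Nia has value 44 min → rank 4.

4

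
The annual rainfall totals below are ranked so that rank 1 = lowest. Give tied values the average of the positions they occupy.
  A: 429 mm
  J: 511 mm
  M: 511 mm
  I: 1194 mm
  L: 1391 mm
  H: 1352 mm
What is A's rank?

Sorted (ascending): 429, 511, 511, 1194, 1352, 1391
The 2 values of 511 occupy positions 2–3 → average rank (2+3)/2 = 2.5.
A has value 429 mm → rank 1.

1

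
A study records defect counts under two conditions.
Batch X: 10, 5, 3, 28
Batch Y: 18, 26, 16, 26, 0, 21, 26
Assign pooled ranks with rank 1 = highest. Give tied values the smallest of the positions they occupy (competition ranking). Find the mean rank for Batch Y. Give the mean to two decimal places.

5.00

Sorted (descending): 28, 26, 26, 26, 21, 18, 16, 10, 5, 3, 0
The 3 values of 26 occupy positions 2–4 → each gets rank 2.
Batch Y values → pooled ranks: 18→6, 26→2, 16→7, 26→2, 0→11, 21→5, 26→2
Mean rank = (6 + 2 + 7 + 2 + 11 + 5 + 2) / 7 = 5.00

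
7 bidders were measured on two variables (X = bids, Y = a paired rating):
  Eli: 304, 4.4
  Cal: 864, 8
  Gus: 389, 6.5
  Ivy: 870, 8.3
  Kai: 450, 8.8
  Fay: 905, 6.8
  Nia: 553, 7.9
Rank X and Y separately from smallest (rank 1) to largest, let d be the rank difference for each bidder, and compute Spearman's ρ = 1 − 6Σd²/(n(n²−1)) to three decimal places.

Ranks of variable 1: 1, 5, 2, 6, 3, 7, 4
Ranks of variable 2: 1, 5, 2, 6, 7, 3, 4
d = r₁ − r₂: 0, 0, 0, 0, -4, 4, 0
d²: 0, 0, 0, 0, 16, 16, 0; Σd² = 32
ρ = 1 − 6·32/(7·48) = 1 − 192/336 = 0.429

0.429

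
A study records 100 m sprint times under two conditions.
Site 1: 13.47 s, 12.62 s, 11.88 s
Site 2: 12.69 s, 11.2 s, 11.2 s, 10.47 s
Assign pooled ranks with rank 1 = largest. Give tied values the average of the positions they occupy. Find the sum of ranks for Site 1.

Sorted (descending): 13.47, 12.69, 12.62, 11.88, 11.2, 11.2, 10.47
The 2 values of 11.2 occupy positions 5–6 → average rank (5+6)/2 = 5.5.
Site 1 values → pooled ranks: 13.47→1, 12.62→3, 11.88→4
Rank sum = 1 + 3 + 4 = 8

8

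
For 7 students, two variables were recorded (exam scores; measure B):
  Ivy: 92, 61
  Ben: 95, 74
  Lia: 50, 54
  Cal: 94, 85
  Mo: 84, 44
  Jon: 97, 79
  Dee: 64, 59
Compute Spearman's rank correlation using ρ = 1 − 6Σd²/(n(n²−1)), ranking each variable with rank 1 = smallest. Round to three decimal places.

0.786

Ranks of variable 1: 4, 6, 1, 5, 3, 7, 2
Ranks of variable 2: 4, 5, 2, 7, 1, 6, 3
d = r₁ − r₂: 0, 1, -1, -2, 2, 1, -1
d²: 0, 1, 1, 4, 4, 1, 1; Σd² = 12
ρ = 1 − 6·12/(7·48) = 1 − 72/336 = 0.786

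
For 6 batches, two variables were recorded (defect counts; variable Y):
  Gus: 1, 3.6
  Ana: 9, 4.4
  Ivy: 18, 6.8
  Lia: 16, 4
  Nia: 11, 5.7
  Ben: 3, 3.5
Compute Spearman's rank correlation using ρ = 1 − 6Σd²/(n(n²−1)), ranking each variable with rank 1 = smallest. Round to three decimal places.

0.771

Ranks of variable 1: 1, 3, 6, 5, 4, 2
Ranks of variable 2: 2, 4, 6, 3, 5, 1
d = r₁ − r₂: -1, -1, 0, 2, -1, 1
d²: 1, 1, 0, 4, 1, 1; Σd² = 8
ρ = 1 − 6·8/(6·35) = 1 − 48/210 = 0.771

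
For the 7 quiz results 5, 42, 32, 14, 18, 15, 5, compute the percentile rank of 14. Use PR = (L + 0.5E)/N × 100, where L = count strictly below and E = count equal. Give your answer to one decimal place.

35.7

N = 7.
Strictly below 14: 2. Equal to 14: 1.
PR = (2 + 0.5·1)/7 × 100 = 35.7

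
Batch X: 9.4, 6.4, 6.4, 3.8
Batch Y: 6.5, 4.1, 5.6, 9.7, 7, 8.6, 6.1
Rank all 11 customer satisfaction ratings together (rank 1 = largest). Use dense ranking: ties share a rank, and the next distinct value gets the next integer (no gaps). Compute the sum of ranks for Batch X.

Sorted (descending): 9.7, 9.4, 8.6, 7, 6.5, 6.4, 6.4, 6.1, 5.6, 4.1, 3.8
The 2 values of 6.4 share dense rank 6.
Remaining distinct values take the next consecutive integers.
Batch X values → pooled ranks: 9.4→2, 6.4→6, 6.4→6, 3.8→10
Rank sum = 2 + 6 + 6 + 10 = 24

24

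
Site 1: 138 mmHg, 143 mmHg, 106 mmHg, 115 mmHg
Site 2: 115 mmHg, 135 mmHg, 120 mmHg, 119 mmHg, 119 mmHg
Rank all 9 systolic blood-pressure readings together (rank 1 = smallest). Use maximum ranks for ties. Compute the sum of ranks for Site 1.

Sorted (ascending): 106, 115, 115, 119, 119, 120, 135, 138, 143
The 2 values of 115 occupy positions 2–3 → each gets rank 3.
The 2 values of 119 occupy positions 4–5 → each gets rank 5.
Site 1 values → pooled ranks: 138→8, 143→9, 106→1, 115→3
Rank sum = 8 + 9 + 1 + 3 = 21

21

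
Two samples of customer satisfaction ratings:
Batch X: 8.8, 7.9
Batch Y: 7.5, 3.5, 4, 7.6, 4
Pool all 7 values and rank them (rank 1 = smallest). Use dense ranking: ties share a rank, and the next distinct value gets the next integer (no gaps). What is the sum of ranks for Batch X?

11

Sorted (ascending): 3.5, 4, 4, 7.5, 7.6, 7.9, 8.8
The 2 values of 4 share dense rank 2.
Remaining distinct values take the next consecutive integers.
Batch X values → pooled ranks: 8.8→6, 7.9→5
Rank sum = 6 + 5 = 11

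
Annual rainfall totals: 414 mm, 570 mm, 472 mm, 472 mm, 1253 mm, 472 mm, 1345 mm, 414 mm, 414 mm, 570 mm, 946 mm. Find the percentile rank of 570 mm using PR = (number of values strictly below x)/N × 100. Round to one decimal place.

N = 11.
Strictly below 570: 6. Equal to 570: 2.
PR = 6/11 × 100 = 54.5

54.5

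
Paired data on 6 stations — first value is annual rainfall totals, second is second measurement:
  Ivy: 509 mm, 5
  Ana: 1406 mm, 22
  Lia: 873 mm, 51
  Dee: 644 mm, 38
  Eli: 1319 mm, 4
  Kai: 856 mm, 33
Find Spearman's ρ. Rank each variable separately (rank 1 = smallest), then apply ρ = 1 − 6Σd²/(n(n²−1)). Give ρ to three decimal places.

-0.143

Ranks of variable 1: 1, 6, 4, 2, 5, 3
Ranks of variable 2: 2, 3, 6, 5, 1, 4
d = r₁ − r₂: -1, 3, -2, -3, 4, -1
d²: 1, 9, 4, 9, 16, 1; Σd² = 40
ρ = 1 − 6·40/(6·35) = 1 − 240/210 = -0.143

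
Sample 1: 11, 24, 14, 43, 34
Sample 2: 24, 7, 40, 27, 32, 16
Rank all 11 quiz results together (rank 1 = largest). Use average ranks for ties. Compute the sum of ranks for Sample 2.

Sorted (descending): 43, 40, 34, 32, 27, 24, 24, 16, 14, 11, 7
The 2 values of 24 occupy positions 6–7 → average rank (6+7)/2 = 6.5.
Sample 2 values → pooled ranks: 24→6.5, 7→11, 40→2, 27→5, 32→4, 16→8
Rank sum = 6.5 + 11 + 2 + 5 + 4 + 8 = 36.5

36.5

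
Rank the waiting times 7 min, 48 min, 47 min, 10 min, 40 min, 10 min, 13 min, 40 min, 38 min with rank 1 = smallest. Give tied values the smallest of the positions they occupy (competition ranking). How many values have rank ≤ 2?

3

Sorted (ascending): 7, 10, 10, 13, 38, 40, 40, 47, 48
The 2 values of 10 occupy positions 2–3 → each gets rank 2.
The 2 values of 40 occupy positions 6–7 → each gets rank 6.
Ranks ≤ 2: {1, 2, 2} → 3 values.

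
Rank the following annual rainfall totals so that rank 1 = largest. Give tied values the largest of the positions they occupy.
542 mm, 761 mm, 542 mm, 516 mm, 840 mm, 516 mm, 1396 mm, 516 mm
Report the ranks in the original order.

5, 3, 5, 8, 2, 8, 1, 8

Sorted (descending): 1396, 840, 761, 542, 542, 516, 516, 516
The 2 values of 542 occupy positions 4–5 → each gets rank 5.
The 3 values of 516 occupy positions 6–8 → each gets rank 8.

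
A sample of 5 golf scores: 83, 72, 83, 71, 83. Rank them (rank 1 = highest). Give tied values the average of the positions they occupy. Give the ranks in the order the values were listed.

Sorted (descending): 83, 83, 83, 72, 71
The 3 values of 83 occupy positions 1–3 → average rank 2.

2, 4, 2, 5, 2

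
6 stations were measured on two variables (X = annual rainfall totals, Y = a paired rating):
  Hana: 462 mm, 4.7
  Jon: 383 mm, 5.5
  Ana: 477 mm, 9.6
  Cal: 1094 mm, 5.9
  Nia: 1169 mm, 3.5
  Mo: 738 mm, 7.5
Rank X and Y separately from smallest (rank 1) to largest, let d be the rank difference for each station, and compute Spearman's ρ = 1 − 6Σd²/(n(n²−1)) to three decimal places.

Ranks of variable 1: 2, 1, 3, 5, 6, 4
Ranks of variable 2: 2, 3, 6, 4, 1, 5
d = r₁ − r₂: 0, -2, -3, 1, 5, -1
d²: 0, 4, 9, 1, 25, 1; Σd² = 40
ρ = 1 − 6·40/(6·35) = 1 − 240/210 = -0.143

-0.143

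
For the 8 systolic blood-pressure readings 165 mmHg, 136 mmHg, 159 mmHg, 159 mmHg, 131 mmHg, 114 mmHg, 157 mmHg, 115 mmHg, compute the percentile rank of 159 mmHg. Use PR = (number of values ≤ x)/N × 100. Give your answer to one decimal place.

N = 8.
Strictly below 159: 5. Equal to 159: 2.
PR = 7/8 × 100 = 87.5

87.5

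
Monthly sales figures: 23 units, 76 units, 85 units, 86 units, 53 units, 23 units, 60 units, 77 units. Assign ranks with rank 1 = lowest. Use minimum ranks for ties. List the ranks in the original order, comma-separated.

1, 5, 7, 8, 3, 1, 4, 6

Sorted (ascending): 23, 23, 53, 60, 76, 77, 85, 86
The 2 values of 23 occupy positions 1–2 → each gets rank 1.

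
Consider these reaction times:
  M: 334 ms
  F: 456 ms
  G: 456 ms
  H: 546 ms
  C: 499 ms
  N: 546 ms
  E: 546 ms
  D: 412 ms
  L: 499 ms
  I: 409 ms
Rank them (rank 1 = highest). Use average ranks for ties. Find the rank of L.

4.5

Sorted (descending): 546, 546, 546, 499, 499, 456, 456, 412, 409, 334
The 3 values of 546 occupy positions 1–3 → average rank 2.
The 2 values of 499 occupy positions 4–5 → average rank (4+5)/2 = 4.5.
The 2 values of 456 occupy positions 6–7 → average rank (6+7)/2 = 6.5.
L has value 499 ms → rank 4.5.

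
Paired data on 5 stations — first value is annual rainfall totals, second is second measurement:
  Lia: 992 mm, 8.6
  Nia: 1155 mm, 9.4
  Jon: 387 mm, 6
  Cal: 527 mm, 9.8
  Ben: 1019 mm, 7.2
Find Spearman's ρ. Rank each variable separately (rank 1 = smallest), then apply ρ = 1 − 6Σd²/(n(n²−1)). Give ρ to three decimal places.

0.300

Ranks of variable 1: 3, 5, 1, 2, 4
Ranks of variable 2: 3, 4, 1, 5, 2
d = r₁ − r₂: 0, 1, 0, -3, 2
d²: 0, 1, 0, 9, 4; Σd² = 14
ρ = 1 − 6·14/(5·24) = 1 − 84/120 = 0.300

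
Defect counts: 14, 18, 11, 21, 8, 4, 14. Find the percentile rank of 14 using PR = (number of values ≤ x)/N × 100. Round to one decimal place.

N = 7.
Strictly below 14: 3. Equal to 14: 2.
PR = 5/7 × 100 = 71.4

71.4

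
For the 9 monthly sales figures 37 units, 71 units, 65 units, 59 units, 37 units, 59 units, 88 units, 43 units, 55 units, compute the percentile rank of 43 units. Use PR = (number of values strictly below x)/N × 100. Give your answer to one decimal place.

22.2

N = 9.
Strictly below 43: 2. Equal to 43: 1.
PR = 2/9 × 100 = 22.2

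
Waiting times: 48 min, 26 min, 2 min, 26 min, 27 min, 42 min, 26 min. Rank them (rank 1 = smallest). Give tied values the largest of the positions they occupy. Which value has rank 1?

Sorted (ascending): 2, 26, 26, 26, 27, 42, 48
The 3 values of 26 occupy positions 2–4 → each gets rank 4.
Rank 1 → value 2.

2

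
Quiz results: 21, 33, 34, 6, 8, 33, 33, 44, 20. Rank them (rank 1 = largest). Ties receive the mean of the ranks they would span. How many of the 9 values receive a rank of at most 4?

5

Sorted (descending): 44, 34, 33, 33, 33, 21, 20, 8, 6
The 3 values of 33 occupy positions 3–5 → average rank 4.
Ranks ≤ 4: {1, 2, 4, 4, 4} → 5 values.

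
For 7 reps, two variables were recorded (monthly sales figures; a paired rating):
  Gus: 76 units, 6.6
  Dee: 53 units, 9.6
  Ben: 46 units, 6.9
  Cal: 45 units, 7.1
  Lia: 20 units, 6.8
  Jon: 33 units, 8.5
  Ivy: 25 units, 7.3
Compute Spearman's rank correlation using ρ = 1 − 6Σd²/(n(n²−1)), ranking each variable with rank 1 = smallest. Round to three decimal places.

-0.071

Ranks of variable 1: 7, 6, 5, 4, 1, 3, 2
Ranks of variable 2: 1, 7, 3, 4, 2, 6, 5
d = r₁ − r₂: 6, -1, 2, 0, -1, -3, -3
d²: 36, 1, 4, 0, 1, 9, 9; Σd² = 60
ρ = 1 − 6·60/(7·48) = 1 − 360/336 = -0.071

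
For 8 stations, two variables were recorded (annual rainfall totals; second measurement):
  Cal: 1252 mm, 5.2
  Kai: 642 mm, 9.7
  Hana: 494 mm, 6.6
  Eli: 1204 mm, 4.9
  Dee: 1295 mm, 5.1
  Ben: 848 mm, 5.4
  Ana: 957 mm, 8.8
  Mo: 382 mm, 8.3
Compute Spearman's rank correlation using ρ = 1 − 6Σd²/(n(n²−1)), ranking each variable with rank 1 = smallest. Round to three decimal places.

-0.667

Ranks of variable 1: 7, 3, 2, 6, 8, 4, 5, 1
Ranks of variable 2: 3, 8, 5, 1, 2, 4, 7, 6
d = r₁ − r₂: 4, -5, -3, 5, 6, 0, -2, -5
d²: 16, 25, 9, 25, 36, 0, 4, 25; Σd² = 140
ρ = 1 − 6·140/(8·63) = 1 − 840/504 = -0.667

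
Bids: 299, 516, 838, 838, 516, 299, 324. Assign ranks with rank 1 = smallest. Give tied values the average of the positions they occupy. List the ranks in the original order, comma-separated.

1.5, 4.5, 6.5, 6.5, 4.5, 1.5, 3

Sorted (ascending): 299, 299, 324, 516, 516, 838, 838
The 2 values of 299 occupy positions 1–2 → average rank (1+2)/2 = 1.5.
The 2 values of 516 occupy positions 4–5 → average rank (4+5)/2 = 4.5.
The 2 values of 838 occupy positions 6–7 → average rank (6+7)/2 = 6.5.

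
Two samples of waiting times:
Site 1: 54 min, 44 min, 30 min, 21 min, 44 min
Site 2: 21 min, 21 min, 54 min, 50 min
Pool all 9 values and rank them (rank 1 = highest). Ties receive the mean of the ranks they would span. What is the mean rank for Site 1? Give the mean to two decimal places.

Sorted (descending): 54, 54, 50, 44, 44, 30, 21, 21, 21
The 2 values of 54 occupy positions 1–2 → average rank (1+2)/2 = 1.5.
The 2 values of 44 occupy positions 4–5 → average rank (4+5)/2 = 4.5.
The 3 values of 21 occupy positions 7–9 → average rank 8.
Site 1 values → pooled ranks: 54→1.5, 44→4.5, 30→6, 21→8, 44→4.5
Mean rank = (1.5 + 4.5 + 6 + 8 + 4.5) / 5 = 4.90

4.90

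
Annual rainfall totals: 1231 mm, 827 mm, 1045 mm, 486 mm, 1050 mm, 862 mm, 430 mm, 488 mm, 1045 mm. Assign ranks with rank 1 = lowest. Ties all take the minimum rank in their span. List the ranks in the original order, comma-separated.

Sorted (ascending): 430, 486, 488, 827, 862, 1045, 1045, 1050, 1231
The 2 values of 1045 occupy positions 6–7 → each gets rank 6.

9, 4, 6, 2, 8, 5, 1, 3, 6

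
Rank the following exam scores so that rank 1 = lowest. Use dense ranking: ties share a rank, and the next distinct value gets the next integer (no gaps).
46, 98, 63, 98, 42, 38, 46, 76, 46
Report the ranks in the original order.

3, 6, 4, 6, 2, 1, 3, 5, 3

Sorted (ascending): 38, 42, 46, 46, 46, 63, 76, 98, 98
The 3 values of 46 share dense rank 3.
The 2 values of 98 share dense rank 6.
Remaining distinct values take the next consecutive integers.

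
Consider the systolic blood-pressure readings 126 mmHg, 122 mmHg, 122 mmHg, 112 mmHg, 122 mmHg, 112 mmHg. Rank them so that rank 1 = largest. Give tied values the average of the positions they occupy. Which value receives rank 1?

Sorted (descending): 126, 122, 122, 122, 112, 112
The 3 values of 122 occupy positions 2–4 → average rank 3.
The 2 values of 112 occupy positions 5–6 → average rank (5+6)/2 = 5.5.
Rank 1 → value 126.

126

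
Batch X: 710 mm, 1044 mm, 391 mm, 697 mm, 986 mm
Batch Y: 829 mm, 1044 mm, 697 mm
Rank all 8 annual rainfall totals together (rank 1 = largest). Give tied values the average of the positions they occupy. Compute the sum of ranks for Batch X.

Sorted (descending): 1044, 1044, 986, 829, 710, 697, 697, 391
The 2 values of 1044 occupy positions 1–2 → average rank (1+2)/2 = 1.5.
The 2 values of 697 occupy positions 6–7 → average rank (6+7)/2 = 6.5.
Batch X values → pooled ranks: 710→5, 1044→1.5, 391→8, 697→6.5, 986→3
Rank sum = 5 + 1.5 + 8 + 6.5 + 3 = 24

24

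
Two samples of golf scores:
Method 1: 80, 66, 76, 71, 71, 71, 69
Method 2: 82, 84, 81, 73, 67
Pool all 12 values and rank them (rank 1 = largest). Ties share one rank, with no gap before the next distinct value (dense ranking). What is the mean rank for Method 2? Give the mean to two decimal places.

4.20

Sorted (descending): 84, 82, 81, 80, 76, 73, 71, 71, 71, 69, 67, 66
The 3 values of 71 share dense rank 7.
Remaining distinct values take the next consecutive integers.
Method 2 values → pooled ranks: 82→2, 84→1, 81→3, 73→6, 67→9
Mean rank = (2 + 1 + 3 + 6 + 9) / 5 = 4.20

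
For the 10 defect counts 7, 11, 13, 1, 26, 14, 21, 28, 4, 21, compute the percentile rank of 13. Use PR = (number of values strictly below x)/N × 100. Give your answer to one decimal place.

N = 10.
Strictly below 13: 4. Equal to 13: 1.
PR = 4/10 × 100 = 40.0

40.0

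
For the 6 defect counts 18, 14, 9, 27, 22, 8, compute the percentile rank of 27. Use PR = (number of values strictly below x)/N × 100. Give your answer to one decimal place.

N = 6.
Strictly below 27: 5. Equal to 27: 1.
PR = 5/6 × 100 = 83.3

83.3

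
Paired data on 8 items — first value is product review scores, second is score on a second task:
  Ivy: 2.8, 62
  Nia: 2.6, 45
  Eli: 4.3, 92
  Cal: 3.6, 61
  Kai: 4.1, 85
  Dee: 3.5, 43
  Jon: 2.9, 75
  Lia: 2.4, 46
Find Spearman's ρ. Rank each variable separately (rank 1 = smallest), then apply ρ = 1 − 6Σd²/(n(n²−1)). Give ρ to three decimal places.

0.619

Ranks of variable 1: 3, 2, 8, 6, 7, 5, 4, 1
Ranks of variable 2: 5, 2, 8, 4, 7, 1, 6, 3
d = r₁ − r₂: -2, 0, 0, 2, 0, 4, -2, -2
d²: 4, 0, 0, 4, 0, 16, 4, 4; Σd² = 32
ρ = 1 − 6·32/(8·63) = 1 − 192/504 = 0.619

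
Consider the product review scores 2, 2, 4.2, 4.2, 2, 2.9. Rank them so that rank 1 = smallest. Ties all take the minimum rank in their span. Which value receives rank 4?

2.9

Sorted (ascending): 2, 2, 2, 2.9, 4.2, 4.2
The 3 values of 2 occupy positions 1–3 → each gets rank 1.
The 2 values of 4.2 occupy positions 5–6 → each gets rank 5.
Rank 4 → value 2.9.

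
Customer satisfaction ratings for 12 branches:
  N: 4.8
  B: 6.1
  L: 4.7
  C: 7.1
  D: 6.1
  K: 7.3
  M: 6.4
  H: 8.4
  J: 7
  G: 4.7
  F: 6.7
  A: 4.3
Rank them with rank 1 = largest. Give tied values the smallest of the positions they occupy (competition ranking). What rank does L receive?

10

Sorted (descending): 8.4, 7.3, 7.1, 7, 6.7, 6.4, 6.1, 6.1, 4.8, 4.7, 4.7, 4.3
The 2 values of 6.1 occupy positions 7–8 → each gets rank 7.
The 2 values of 4.7 occupy positions 10–11 → each gets rank 10.
L has value 4.7 → rank 10.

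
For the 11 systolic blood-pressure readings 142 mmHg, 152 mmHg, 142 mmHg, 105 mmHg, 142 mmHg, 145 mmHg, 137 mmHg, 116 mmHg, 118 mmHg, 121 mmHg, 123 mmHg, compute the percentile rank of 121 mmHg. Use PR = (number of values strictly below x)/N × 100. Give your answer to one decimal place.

N = 11.
Strictly below 121: 3. Equal to 121: 1.
PR = 3/11 × 100 = 27.3

27.3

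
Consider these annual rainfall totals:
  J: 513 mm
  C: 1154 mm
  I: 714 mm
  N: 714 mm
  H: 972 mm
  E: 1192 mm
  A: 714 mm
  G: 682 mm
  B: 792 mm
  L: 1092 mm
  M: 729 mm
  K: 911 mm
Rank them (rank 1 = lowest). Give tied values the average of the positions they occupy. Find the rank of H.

Sorted (ascending): 513, 682, 714, 714, 714, 729, 792, 911, 972, 1092, 1154, 1192
The 3 values of 714 occupy positions 3–5 → average rank 4.
H has value 972 mm → rank 9.

9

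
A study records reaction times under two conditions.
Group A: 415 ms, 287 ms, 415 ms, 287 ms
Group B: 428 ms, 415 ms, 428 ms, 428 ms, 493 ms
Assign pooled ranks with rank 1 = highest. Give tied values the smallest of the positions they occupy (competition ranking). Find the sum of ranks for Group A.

Sorted (descending): 493, 428, 428, 428, 415, 415, 415, 287, 287
The 3 values of 428 occupy positions 2–4 → each gets rank 2.
The 3 values of 415 occupy positions 5–7 → each gets rank 5.
The 2 values of 287 occupy positions 8–9 → each gets rank 8.
Group A values → pooled ranks: 415→5, 287→8, 415→5, 287→8
Rank sum = 5 + 8 + 5 + 8 = 26

26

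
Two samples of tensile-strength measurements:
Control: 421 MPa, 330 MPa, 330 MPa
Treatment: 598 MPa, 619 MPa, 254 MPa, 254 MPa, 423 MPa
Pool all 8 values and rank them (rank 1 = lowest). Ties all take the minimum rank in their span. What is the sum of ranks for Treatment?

23

Sorted (ascending): 254, 254, 330, 330, 421, 423, 598, 619
The 2 values of 254 occupy positions 1–2 → each gets rank 1.
The 2 values of 330 occupy positions 3–4 → each gets rank 3.
Treatment values → pooled ranks: 598→7, 619→8, 254→1, 254→1, 423→6
Rank sum = 7 + 8 + 1 + 1 + 6 = 23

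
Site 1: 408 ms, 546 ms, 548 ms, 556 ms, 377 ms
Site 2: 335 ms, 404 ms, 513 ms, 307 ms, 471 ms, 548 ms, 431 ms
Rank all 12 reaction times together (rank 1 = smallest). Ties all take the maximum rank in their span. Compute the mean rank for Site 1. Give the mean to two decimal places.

8.00

Sorted (ascending): 307, 335, 377, 404, 408, 431, 471, 513, 546, 548, 548, 556
The 2 values of 548 occupy positions 10–11 → each gets rank 11.
Site 1 values → pooled ranks: 408→5, 546→9, 548→11, 556→12, 377→3
Mean rank = (5 + 9 + 11 + 12 + 3) / 5 = 8.00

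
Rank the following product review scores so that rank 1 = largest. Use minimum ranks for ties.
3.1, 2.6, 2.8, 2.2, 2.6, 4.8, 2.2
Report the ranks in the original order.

2, 4, 3, 6, 4, 1, 6

Sorted (descending): 4.8, 3.1, 2.8, 2.6, 2.6, 2.2, 2.2
The 2 values of 2.6 occupy positions 4–5 → each gets rank 4.
The 2 values of 2.2 occupy positions 6–7 → each gets rank 6.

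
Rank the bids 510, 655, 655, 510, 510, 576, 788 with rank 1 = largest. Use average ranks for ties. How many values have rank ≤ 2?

1

Sorted (descending): 788, 655, 655, 576, 510, 510, 510
The 2 values of 655 occupy positions 2–3 → average rank (2+3)/2 = 2.5.
The 3 values of 510 occupy positions 5–7 → average rank 6.
Ranks ≤ 2: {1} → 1 value.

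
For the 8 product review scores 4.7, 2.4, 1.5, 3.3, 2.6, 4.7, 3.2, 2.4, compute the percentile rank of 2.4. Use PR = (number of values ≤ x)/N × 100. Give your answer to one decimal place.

N = 8.
Strictly below 2.4: 1. Equal to 2.4: 2.
PR = 3/8 × 100 = 37.5

37.5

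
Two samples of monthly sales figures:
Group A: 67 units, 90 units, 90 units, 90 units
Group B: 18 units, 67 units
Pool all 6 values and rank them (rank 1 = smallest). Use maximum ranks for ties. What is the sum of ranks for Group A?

21

Sorted (ascending): 18, 67, 67, 90, 90, 90
The 2 values of 67 occupy positions 2–3 → each gets rank 3.
The 3 values of 90 occupy positions 4–6 → each gets rank 6.
Group A values → pooled ranks: 67→3, 90→6, 90→6, 90→6
Rank sum = 3 + 6 + 6 + 6 = 21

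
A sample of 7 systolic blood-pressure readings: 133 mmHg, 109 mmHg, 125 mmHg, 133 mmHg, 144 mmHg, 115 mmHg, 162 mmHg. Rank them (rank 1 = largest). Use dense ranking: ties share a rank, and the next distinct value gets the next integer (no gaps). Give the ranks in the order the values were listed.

Sorted (descending): 162, 144, 133, 133, 125, 115, 109
The 2 values of 133 share dense rank 3.
Remaining distinct values take the next consecutive integers.

3, 6, 4, 3, 2, 5, 1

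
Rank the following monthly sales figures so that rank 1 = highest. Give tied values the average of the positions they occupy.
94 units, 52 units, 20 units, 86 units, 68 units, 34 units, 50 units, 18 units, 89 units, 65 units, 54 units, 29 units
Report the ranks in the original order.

1, 7, 11, 3, 4, 9, 8, 12, 2, 5, 6, 10

Sorted (descending): 94, 89, 86, 68, 65, 54, 52, 50, 34, 29, 20, 18
No ties — each value takes its position as its rank.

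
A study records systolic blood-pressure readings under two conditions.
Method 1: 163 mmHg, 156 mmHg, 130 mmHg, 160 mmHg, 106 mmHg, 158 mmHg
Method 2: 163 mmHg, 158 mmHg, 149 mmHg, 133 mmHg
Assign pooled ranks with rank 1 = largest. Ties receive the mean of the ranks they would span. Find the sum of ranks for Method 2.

21

Sorted (descending): 163, 163, 160, 158, 158, 156, 149, 133, 130, 106
The 2 values of 163 occupy positions 1–2 → average rank (1+2)/2 = 1.5.
The 2 values of 158 occupy positions 4–5 → average rank (4+5)/2 = 4.5.
Method 2 values → pooled ranks: 163→1.5, 158→4.5, 149→7, 133→8
Rank sum = 1.5 + 4.5 + 7 + 8 = 21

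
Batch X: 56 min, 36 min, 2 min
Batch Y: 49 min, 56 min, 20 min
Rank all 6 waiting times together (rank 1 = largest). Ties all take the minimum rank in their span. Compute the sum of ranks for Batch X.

Sorted (descending): 56, 56, 49, 36, 20, 2
The 2 values of 56 occupy positions 1–2 → each gets rank 1.
Batch X values → pooled ranks: 56→1, 36→4, 2→6
Rank sum = 1 + 4 + 6 = 11

11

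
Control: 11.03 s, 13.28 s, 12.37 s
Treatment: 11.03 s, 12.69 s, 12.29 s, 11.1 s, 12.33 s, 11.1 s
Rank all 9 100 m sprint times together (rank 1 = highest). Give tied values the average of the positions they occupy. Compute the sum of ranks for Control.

12.5

Sorted (descending): 13.28, 12.69, 12.37, 12.33, 12.29, 11.1, 11.1, 11.03, 11.03
The 2 values of 11.1 occupy positions 6–7 → average rank (6+7)/2 = 6.5.
The 2 values of 11.03 occupy positions 8–9 → average rank (8+9)/2 = 8.5.
Control values → pooled ranks: 11.03→8.5, 13.28→1, 12.37→3
Rank sum = 8.5 + 1 + 3 = 12.5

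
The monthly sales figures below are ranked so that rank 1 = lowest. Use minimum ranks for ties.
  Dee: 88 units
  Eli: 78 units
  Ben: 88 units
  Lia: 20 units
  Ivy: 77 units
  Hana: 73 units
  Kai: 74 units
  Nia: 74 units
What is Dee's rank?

Sorted (ascending): 20, 73, 74, 74, 77, 78, 88, 88
The 2 values of 74 occupy positions 3–4 → each gets rank 3.
The 2 values of 88 occupy positions 7–8 → each gets rank 7.
Dee has value 88 units → rank 7.

7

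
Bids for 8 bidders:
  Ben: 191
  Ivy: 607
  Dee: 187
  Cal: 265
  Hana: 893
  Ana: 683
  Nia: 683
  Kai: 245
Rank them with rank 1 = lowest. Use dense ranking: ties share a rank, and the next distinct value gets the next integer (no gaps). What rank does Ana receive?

6

Sorted (ascending): 187, 191, 245, 265, 607, 683, 683, 893
The 2 values of 683 share dense rank 6.
Remaining distinct values take the next consecutive integers.
Ana has value 683 → rank 6.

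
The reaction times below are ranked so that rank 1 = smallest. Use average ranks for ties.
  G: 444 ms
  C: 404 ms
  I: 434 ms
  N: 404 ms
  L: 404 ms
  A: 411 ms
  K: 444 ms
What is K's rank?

6.5

Sorted (ascending): 404, 404, 404, 411, 434, 444, 444
The 3 values of 404 occupy positions 1–3 → average rank 2.
The 2 values of 444 occupy positions 6–7 → average rank (6+7)/2 = 6.5.
K has value 444 ms → rank 6.5.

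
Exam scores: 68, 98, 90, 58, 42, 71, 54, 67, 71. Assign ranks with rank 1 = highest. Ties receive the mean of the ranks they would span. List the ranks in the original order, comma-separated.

5, 1, 2, 7, 9, 3.5, 8, 6, 3.5

Sorted (descending): 98, 90, 71, 71, 68, 67, 58, 54, 42
The 2 values of 71 occupy positions 3–4 → average rank (3+4)/2 = 3.5.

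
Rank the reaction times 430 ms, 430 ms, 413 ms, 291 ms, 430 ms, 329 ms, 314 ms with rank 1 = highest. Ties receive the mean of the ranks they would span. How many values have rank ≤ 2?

3

Sorted (descending): 430, 430, 430, 413, 329, 314, 291
The 3 values of 430 occupy positions 1–3 → average rank 2.
Ranks ≤ 2: {2, 2, 2} → 3 values.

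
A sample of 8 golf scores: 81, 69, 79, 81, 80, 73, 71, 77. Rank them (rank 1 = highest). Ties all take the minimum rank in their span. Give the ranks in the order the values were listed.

1, 8, 4, 1, 3, 6, 7, 5

Sorted (descending): 81, 81, 80, 79, 77, 73, 71, 69
The 2 values of 81 occupy positions 1–2 → each gets rank 1.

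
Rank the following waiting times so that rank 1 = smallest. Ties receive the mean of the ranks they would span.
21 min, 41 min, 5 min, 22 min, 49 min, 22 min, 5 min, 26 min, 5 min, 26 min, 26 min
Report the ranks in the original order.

4, 10, 2, 5.5, 11, 5.5, 2, 8, 2, 8, 8

Sorted (ascending): 5, 5, 5, 21, 22, 22, 26, 26, 26, 41, 49
The 3 values of 5 occupy positions 1–3 → average rank 2.
The 2 values of 22 occupy positions 5–6 → average rank (5+6)/2 = 5.5.
The 3 values of 26 occupy positions 7–9 → average rank 8.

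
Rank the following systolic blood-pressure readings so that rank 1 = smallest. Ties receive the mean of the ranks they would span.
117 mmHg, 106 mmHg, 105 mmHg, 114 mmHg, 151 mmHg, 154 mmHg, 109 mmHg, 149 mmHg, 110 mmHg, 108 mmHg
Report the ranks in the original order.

Sorted (ascending): 105, 106, 108, 109, 110, 114, 117, 149, 151, 154
No ties — each value takes its position as its rank.

7, 2, 1, 6, 9, 10, 4, 8, 5, 3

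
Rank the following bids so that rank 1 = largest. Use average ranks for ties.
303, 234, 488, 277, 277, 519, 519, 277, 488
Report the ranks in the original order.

Sorted (descending): 519, 519, 488, 488, 303, 277, 277, 277, 234
The 2 values of 519 occupy positions 1–2 → average rank (1+2)/2 = 1.5.
The 2 values of 488 occupy positions 3–4 → average rank (3+4)/2 = 3.5.
The 3 values of 277 occupy positions 6–8 → average rank 7.

5, 9, 3.5, 7, 7, 1.5, 1.5, 7, 3.5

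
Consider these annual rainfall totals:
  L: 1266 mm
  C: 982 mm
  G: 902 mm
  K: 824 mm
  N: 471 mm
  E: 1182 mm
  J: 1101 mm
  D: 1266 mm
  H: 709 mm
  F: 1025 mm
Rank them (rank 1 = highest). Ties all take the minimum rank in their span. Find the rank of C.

Sorted (descending): 1266, 1266, 1182, 1101, 1025, 982, 902, 824, 709, 471
The 2 values of 1266 occupy positions 1–2 → each gets rank 1.
C has value 982 mm → rank 6.

6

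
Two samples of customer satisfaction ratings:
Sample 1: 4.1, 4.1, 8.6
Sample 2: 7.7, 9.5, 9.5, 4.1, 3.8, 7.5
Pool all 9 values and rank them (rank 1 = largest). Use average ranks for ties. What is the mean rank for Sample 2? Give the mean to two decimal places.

4.67

Sorted (descending): 9.5, 9.5, 8.6, 7.7, 7.5, 4.1, 4.1, 4.1, 3.8
The 2 values of 9.5 occupy positions 1–2 → average rank (1+2)/2 = 1.5.
The 3 values of 4.1 occupy positions 6–8 → average rank 7.
Sample 2 values → pooled ranks: 7.7→4, 9.5→1.5, 9.5→1.5, 4.1→7, 3.8→9, 7.5→5
Mean rank = (4 + 1.5 + 1.5 + 7 + 9 + 5) / 6 = 4.67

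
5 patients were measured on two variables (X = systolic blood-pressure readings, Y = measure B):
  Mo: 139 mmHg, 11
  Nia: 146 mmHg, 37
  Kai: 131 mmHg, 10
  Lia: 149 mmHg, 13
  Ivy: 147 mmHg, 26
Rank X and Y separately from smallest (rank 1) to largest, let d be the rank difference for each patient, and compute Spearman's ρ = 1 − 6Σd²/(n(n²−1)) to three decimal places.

Ranks of variable 1: 2, 3, 1, 5, 4
Ranks of variable 2: 2, 5, 1, 3, 4
d = r₁ − r₂: 0, -2, 0, 2, 0
d²: 0, 4, 0, 4, 0; Σd² = 8
ρ = 1 − 6·8/(5·24) = 1 − 48/120 = 0.600

0.600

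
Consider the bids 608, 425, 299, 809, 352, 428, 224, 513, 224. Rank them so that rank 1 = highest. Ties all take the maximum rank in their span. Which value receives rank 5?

425

Sorted (descending): 809, 608, 513, 428, 425, 352, 299, 224, 224
The 2 values of 224 occupy positions 8–9 → each gets rank 9.
Rank 5 → value 425.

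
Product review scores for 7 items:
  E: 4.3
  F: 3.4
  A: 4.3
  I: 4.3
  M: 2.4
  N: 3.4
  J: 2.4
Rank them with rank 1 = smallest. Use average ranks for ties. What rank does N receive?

Sorted (ascending): 2.4, 2.4, 3.4, 3.4, 4.3, 4.3, 4.3
The 2 values of 2.4 occupy positions 1–2 → average rank (1+2)/2 = 1.5.
The 2 values of 3.4 occupy positions 3–4 → average rank (3+4)/2 = 3.5.
The 3 values of 4.3 occupy positions 5–7 → average rank 6.
N has value 3.4 → rank 3.5.

3.5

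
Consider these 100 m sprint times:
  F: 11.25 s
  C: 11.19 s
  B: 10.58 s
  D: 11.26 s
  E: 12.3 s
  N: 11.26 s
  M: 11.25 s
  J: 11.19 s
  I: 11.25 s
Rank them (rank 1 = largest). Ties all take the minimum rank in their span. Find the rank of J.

7

Sorted (descending): 12.3, 11.26, 11.26, 11.25, 11.25, 11.25, 11.19, 11.19, 10.58
The 2 values of 11.26 occupy positions 2–3 → each gets rank 2.
The 3 values of 11.25 occupy positions 4–6 → each gets rank 4.
The 2 values of 11.19 occupy positions 7–8 → each gets rank 7.
J has value 11.19 s → rank 7.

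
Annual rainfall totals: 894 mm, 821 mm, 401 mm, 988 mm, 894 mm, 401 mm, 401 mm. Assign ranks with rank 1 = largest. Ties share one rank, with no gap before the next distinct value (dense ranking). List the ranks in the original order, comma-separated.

Sorted (descending): 988, 894, 894, 821, 401, 401, 401
The 2 values of 894 share dense rank 2.
The 3 values of 401 share dense rank 4.
Remaining distinct values take the next consecutive integers.

2, 3, 4, 1, 2, 4, 4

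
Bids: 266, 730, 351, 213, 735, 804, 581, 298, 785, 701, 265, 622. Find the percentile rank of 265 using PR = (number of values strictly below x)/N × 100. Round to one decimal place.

8.3

N = 12.
Strictly below 265: 1. Equal to 265: 1.
PR = 1/12 × 100 = 8.3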